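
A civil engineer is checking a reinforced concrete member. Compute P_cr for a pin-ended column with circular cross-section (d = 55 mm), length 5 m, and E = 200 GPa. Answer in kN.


I = pi * d^4 / 64 = 449180.25 mm^4
L = 5000.0 mm
P_cr = pi^2 * E * I / L^2
= 9.8696 * 200000.0 * 449180.25 / 5000.0^2
= 35465.85 N = 35.4659 kN

35.4659 kN


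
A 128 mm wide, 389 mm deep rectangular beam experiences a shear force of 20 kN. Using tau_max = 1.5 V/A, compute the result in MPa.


A = b * h = 128 * 389 = 49792 mm^2
V = 20 kN = 20000.0 N
tau_max = 1.5 * V / A = 1.5 * 20000.0 / 49792
= 0.6025 MPa

0.6025 MPa


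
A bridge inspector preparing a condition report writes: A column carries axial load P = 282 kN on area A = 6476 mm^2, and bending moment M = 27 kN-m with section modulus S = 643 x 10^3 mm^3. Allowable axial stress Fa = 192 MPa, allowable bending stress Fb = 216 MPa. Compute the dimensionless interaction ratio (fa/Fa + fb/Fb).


f_a = P / A = 282000.0 / 6476 = 43.5454 MPa
f_b = M / S = 27000000.0 / 643000.0 = 41.9907 MPa
Ratio = f_a / Fa + f_b / Fb
= 43.5454 / 192 + 41.9907 / 216
= 0.4212 (dimensionless)

0.4212 (dimensionless)


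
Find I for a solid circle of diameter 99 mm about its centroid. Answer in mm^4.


r = d / 2 = 99 / 2 = 49.5 mm
I = pi * r^4 / 4 = pi * 49.5^4 / 4
= 4715314.64 mm^4

4715314.64 mm^4


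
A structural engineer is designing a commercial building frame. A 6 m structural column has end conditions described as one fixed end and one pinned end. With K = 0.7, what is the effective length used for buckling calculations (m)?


L_eff = K * L
= 0.7 * 6
= 4.2 m

4.2 m


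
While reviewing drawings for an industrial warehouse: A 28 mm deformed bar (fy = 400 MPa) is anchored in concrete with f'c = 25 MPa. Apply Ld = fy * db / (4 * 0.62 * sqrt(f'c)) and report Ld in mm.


Ld = (fy * db) / (4 * 0.62 * sqrt(f'c))
= (400 * 28) / (4 * 0.62 * sqrt(25))
= 11200 / 12.4
= 903.23 mm

903.23 mm


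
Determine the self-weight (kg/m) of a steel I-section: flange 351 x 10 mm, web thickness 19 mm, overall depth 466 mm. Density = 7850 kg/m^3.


A_flanges = 2 * 351 * 10 = 7020 mm^2
A_web = (466 - 2 * 10) * 19 = 8474 mm^2
A_total = 7020 + 8474 = 15494 mm^2 = 0.015494 m^2
Weight = rho * A = 7850 * 0.015494 = 121.6279 kg/m

121.6279 kg/m


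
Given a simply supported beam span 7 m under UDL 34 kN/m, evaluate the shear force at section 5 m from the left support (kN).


R_A = w * L / 2 = 34 * 7 / 2 = 119.0 kN
V(x) = R_A - w * x = 119.0 - 34 * 5
= -51.0 kN

-51.0 kN


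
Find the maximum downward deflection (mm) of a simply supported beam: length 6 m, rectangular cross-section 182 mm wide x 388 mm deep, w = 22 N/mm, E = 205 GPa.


I = 182 * 388^3 / 12 = 885901258.67 mm^4
L = 6000.0 mm, w = 22 N/mm, E = 205000.0 MPa
delta = 5 * w * L^4 / (384 * E * I)
= 5 * 22 * 6000.0^4 / (384 * 205000.0 * 885901258.67)
= 2.0442 mm

2.0442 mm


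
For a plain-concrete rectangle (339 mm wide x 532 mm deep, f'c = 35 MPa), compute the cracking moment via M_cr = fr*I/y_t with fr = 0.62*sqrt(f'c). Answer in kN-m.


fr = 0.62 * sqrt(35) = 0.62 * 5.9161 = 3.668 MPa
I = 339 * 532^3 / 12 = 4253567696.0 mm^4
y_t = 266.0 mm
M_cr = fr * I / y_t = 3.668 * 4253567696.0 / 266.0 N-mm
= 58.654 kN-m

58.654 kN-m


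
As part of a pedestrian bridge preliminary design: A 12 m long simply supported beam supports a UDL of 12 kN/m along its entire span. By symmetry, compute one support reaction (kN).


Total load = w * L = 12 * 12 = 144 kN
By symmetry, each reaction R = total / 2 = 144 / 2 = 72.0 kN

72.0 kN


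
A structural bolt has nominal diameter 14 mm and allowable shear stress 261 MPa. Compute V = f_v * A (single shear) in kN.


A = pi * d^2 / 4 = pi * 14^2 / 4 = 153.938 mm^2
V = f_v * A / 1000 = 261 * 153.938 / 1000
= 40.1778 kN

40.1778 kN


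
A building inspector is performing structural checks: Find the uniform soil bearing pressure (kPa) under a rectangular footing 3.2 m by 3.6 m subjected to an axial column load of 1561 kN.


A = 3.2 * 3.6 = 11.52 m^2
q = P / A = 1561 / 11.52
= 135.5035 kPa

135.5035 kPa


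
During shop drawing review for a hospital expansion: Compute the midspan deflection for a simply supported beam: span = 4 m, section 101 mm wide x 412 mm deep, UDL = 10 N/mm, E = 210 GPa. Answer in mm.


I = 101 * 412^3 / 12 = 588615610.67 mm^4
L = 4000.0 mm, w = 10 N/mm, E = 210000.0 MPa
delta = 5 * w * L^4 / (384 * E * I)
= 5 * 10 * 4000.0^4 / (384 * 210000.0 * 588615610.67)
= 0.2697 mm

0.2697 mm


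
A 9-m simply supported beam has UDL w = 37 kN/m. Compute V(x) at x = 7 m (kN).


R_A = w * L / 2 = 37 * 9 / 2 = 166.5 kN
V(x) = R_A - w * x = 166.5 - 37 * 7
= -92.5 kN

-92.5 kN


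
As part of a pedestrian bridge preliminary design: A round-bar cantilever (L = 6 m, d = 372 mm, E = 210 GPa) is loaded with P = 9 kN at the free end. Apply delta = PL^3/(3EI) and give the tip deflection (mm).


I = pi * d^4 / 64 = pi * 372^4 / 64 = 940029879.65 mm^4
L = 6000.0 mm, P = 9000.0 N, E = 210000.0 MPa
delta = P * L^3 / (3 * E * I)
= 9000.0 * 6000.0^3 / (3 * 210000.0 * 940029879.65)
= 3.2826 mm

3.2826 mm


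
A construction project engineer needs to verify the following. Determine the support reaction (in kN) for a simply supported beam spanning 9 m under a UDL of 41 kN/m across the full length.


Total load = w * L = 41 * 9 = 369 kN
By symmetry, each reaction R = total / 2 = 369 / 2 = 184.5 kN

184.5 kN


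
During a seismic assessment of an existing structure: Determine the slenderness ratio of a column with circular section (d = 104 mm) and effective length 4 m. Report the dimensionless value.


Radius of gyration r = d / 4 = 104 / 4 = 26.0 mm
L_eff = 4000.0 mm
Slenderness ratio = L / r = 4000.0 / 26.0 = 153.85 (dimensionless)

153.85 (dimensionless)


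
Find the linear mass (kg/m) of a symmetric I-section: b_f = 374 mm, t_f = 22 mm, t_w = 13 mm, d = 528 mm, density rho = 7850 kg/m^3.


A_flanges = 2 * 374 * 22 = 16456 mm^2
A_web = (528 - 2 * 22) * 13 = 6292 mm^2
A_total = 16456 + 6292 = 22748 mm^2 = 0.022748 m^2
Weight = rho * A = 7850 * 0.022748 = 178.5718 kg/m

178.5718 kg/m


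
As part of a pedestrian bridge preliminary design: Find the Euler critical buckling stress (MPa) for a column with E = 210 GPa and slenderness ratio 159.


sigma_cr = pi^2 * E / lambda^2
= 9.8696 * 210000.0 / 159^2
= 9.8696 * 210000.0 / 25281
= 81.9832 MPa

81.9832 MPa


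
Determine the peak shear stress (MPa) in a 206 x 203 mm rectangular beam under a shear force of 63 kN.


A = b * h = 206 * 203 = 41818 mm^2
V = 63 kN = 63000.0 N
tau_max = 1.5 * V / A = 1.5 * 63000.0 / 41818
= 2.2598 MPa

2.2598 MPa


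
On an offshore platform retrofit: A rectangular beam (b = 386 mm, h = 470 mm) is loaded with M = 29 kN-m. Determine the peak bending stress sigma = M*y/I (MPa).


I = b * h^3 / 12 = 386 * 470^3 / 12 = 3339639833.33 mm^4
y = h / 2 = 470 / 2 = 235.0 mm
M = 29 kN-m = 29000000.0 N-mm
sigma = M * y / I = 29000000.0 * 235.0 / 3339639833.33
= 2.04 MPa

2.04 MPa


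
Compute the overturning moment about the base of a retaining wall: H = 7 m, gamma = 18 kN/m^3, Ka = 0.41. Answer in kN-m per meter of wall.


Pa = 0.5 * Ka * gamma * H^2
= 0.5 * 0.41 * 18 * 7^2
= 180.81 kN/m
Arm = H / 3 = 7 / 3 = 2.3333 m
Mo = Pa * arm = Pa * H / 3 = 180.81 * 7 / 3 = 421.89 kN-m/m

421.89 kN-m/m


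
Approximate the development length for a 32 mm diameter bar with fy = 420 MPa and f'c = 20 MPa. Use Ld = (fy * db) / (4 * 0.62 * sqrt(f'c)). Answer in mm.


Ld = (fy * db) / (4 * 0.62 * sqrt(f'c))
= (420 * 32) / (4 * 0.62 * sqrt(20))
= 13440 / 11.0909
= 1211.8 mm

1211.8 mm


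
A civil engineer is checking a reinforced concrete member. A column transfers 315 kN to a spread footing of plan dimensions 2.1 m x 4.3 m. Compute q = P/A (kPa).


A = 2.1 * 4.3 = 9.03 m^2
q = P / A = 315 / 9.03
= 34.8837 kPa

34.8837 kPa


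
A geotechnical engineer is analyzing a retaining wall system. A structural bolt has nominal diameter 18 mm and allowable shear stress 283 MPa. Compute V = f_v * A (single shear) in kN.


A = pi * d^2 / 4 = pi * 18^2 / 4 = 254.469 mm^2
V = f_v * A / 1000 = 283 * 254.469 / 1000
= 72.0147 kN

72.0147 kN


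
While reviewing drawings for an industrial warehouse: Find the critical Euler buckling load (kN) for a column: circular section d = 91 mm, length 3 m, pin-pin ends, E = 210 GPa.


I = pi * d^4 / 64 = 3366165.53 mm^4
L = 3000.0 mm
P_cr = pi^2 * E * I / L^2
= 9.8696 * 210000.0 * 3366165.53 / 3000.0^2
= 775196.85 N = 775.1968 kN

775.1968 kN


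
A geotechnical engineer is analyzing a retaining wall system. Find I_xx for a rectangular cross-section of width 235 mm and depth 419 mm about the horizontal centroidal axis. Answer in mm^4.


I = b * h^3 / 12
= 235 * 419^3 / 12
= 235 * 73560059 / 12
= 1440551155.42 mm^4

1440551155.42 mm^4


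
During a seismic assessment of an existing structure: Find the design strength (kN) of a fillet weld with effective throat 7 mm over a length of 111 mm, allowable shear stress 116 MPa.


Strength = throat * length * allowable stress
= 7 * 111 * 116 N
= 90132 N
= 90.13 kN

90.13 kN


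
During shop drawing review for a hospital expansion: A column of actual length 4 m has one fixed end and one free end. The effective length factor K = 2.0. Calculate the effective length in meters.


L_eff = K * L
= 2.0 * 4
= 8.0 m

8.0 m


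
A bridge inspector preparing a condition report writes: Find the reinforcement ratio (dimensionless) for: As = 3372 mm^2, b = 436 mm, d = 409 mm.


rho = As / (b * d)
= 3372 / (436 * 409)
= 3372 / 178324
= 0.018909 (dimensionless)

0.018909 (dimensionless)


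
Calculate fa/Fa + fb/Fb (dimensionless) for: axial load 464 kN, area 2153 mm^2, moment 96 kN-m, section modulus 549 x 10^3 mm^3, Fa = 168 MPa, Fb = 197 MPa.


f_a = P / A = 464000.0 / 2153 = 215.5132 MPa
f_b = M / S = 96000000.0 / 549000.0 = 174.8634 MPa
Ratio = f_a / Fa + f_b / Fb
= 215.5132 / 168 + 174.8634 / 197
= 2.1704 (dimensionless)

2.1704 (dimensionless)


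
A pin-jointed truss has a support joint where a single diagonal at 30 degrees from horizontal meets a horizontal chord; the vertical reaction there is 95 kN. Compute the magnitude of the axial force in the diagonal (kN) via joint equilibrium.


At the joint, only the diagonal has a vertical component, so vertical equilibrium gives:
F * sin(30) = 95
F = 95 / sin(30)
= 95 / 0.5
= 190.0 kN

190.0 kN


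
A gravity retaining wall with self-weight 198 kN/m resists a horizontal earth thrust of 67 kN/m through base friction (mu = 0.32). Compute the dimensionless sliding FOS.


Resisting force = mu * W = 0.32 * 198 = 63.36 kN/m
FOS = Resisting / Driving = 63.36 / 67
= 0.9457 (dimensionless)

0.9457 (dimensionless)


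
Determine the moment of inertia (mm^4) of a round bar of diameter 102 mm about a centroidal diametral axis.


r = d / 2 = 102 / 2 = 51.0 mm
I = pi * r^4 / 4 = pi * 51.0^4 / 4
= 5313376.44 mm^4

5313376.44 mm^4


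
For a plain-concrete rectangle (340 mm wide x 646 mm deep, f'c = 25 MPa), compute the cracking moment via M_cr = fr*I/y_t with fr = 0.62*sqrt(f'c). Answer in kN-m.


fr = 0.62 * sqrt(25) = 0.62 * 5.0 = 3.1 MPa
I = 340 * 646^3 / 12 = 7638273853.33 mm^4
y_t = 323.0 mm
M_cr = fr * I / y_t = 3.1 * 7638273853.33 / 323.0 N-mm
= 73.3085 kN-m

73.3085 kN-m


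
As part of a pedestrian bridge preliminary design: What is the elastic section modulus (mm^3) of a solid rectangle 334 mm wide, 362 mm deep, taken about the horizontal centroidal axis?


S = b * h^2 / 6
= 334 * 362^2 / 6
= 334 * 131044 / 6
= 7294782.67 mm^3

7294782.67 mm^3


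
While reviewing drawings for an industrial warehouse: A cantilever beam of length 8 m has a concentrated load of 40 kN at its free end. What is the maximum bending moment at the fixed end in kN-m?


For a cantilever with a point load at the free end:
M_max = P * L = 40 * 8 = 320 kN-m

320 kN-m


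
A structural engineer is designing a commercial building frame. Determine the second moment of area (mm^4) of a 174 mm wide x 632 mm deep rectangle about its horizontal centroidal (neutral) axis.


I = b * h^3 / 12
= 174 * 632^3 / 12
= 174 * 252435968 / 12
= 3660321536.0 mm^4

3660321536.0 mm^4


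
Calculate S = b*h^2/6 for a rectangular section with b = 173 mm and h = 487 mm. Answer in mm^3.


S = b * h^2 / 6
= 173 * 487^2 / 6
= 173 * 237169 / 6
= 6838372.83 mm^3

6838372.83 mm^3


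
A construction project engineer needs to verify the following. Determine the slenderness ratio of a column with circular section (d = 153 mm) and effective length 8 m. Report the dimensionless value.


Radius of gyration r = d / 4 = 153 / 4 = 38.25 mm
L_eff = 8000.0 mm
Slenderness ratio = L / r = 8000.0 / 38.25 = 209.15 (dimensionless)

209.15 (dimensionless)


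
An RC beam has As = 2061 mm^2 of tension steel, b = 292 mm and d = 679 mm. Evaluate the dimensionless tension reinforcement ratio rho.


rho = As / (b * d)
= 2061 / (292 * 679)
= 2061 / 198268
= 0.010395 (dimensionless)

0.010395 (dimensionless)


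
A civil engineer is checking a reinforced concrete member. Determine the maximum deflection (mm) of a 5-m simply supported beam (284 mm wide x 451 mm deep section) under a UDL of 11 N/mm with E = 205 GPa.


I = 284 * 451^3 / 12 = 2171034473.67 mm^4
L = 5000.0 mm, w = 11 N/mm, E = 205000.0 MPa
delta = 5 * w * L^4 / (384 * E * I)
= 5 * 11 * 5000.0^4 / (384 * 205000.0 * 2171034473.67)
= 0.2011 mm

0.2011 mm


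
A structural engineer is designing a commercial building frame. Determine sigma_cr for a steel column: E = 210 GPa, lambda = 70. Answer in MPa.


sigma_cr = pi^2 * E / lambda^2
= 9.8696 * 210000.0 / 70^2
= 9.8696 * 210000.0 / 4900
= 422.983 MPa

422.983 MPa


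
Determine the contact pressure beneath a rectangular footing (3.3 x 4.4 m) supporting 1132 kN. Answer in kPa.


A = 3.3 * 4.4 = 14.52 m^2
q = P / A = 1132 / 14.52
= 77.9614 kPa

77.9614 kPa


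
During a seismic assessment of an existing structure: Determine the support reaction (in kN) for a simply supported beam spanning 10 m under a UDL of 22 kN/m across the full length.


Total load = w * L = 22 * 10 = 220 kN
By symmetry, each reaction R = total / 2 = 220 / 2 = 110.0 kN

110.0 kN


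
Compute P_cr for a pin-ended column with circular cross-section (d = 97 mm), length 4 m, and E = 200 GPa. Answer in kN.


I = pi * d^4 / 64 = 4345670.92 mm^4
L = 4000.0 mm
P_cr = pi^2 * E * I / L^2
= 9.8696 * 200000.0 * 4345670.92 / 4000.0^2
= 536125.66 N = 536.1257 kN

536.1257 kN


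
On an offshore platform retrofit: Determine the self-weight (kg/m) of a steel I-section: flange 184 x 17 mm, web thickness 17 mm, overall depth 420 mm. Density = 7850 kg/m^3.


A_flanges = 2 * 184 * 17 = 6256 mm^2
A_web = (420 - 2 * 17) * 17 = 6562 mm^2
A_total = 6256 + 6562 = 12818 mm^2 = 0.012818 m^2
Weight = rho * A = 7850 * 0.012818 = 100.6213 kg/m

100.6213 kg/m


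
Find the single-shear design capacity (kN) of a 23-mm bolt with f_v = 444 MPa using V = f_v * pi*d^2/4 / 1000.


A = pi * d^2 / 4 = pi * 23^2 / 4 = 415.4756 mm^2
V = f_v * A / 1000 = 444 * 415.4756 / 1000
= 184.4712 kN

184.4712 kN


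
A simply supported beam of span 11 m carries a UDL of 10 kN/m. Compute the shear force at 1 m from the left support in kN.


R_A = w * L / 2 = 10 * 11 / 2 = 55.0 kN
V(x) = R_A - w * x = 55.0 - 10 * 1
= 45.0 kN

45.0 kN


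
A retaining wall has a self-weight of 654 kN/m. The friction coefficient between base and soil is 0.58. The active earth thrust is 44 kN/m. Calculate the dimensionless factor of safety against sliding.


Resisting force = mu * W = 0.58 * 654 = 379.32 kN/m
FOS = Resisting / Driving = 379.32 / 44
= 8.6209 (dimensionless)

8.6209 (dimensionless)


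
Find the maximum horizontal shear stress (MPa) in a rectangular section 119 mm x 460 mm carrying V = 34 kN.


A = b * h = 119 * 460 = 54740 mm^2
V = 34 kN = 34000.0 N
tau_max = 1.5 * V / A = 1.5 * 34000.0 / 54740
= 0.9317 MPa

0.9317 MPa


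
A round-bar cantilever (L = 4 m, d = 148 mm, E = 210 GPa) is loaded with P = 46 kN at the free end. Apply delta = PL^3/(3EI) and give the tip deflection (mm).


I = pi * d^4 / 64 = pi * 148^4 / 64 = 23551401.72 mm^4
L = 4000.0 mm, P = 46000.0 N, E = 210000.0 MPa
delta = P * L^3 / (3 * E * I)
= 46000.0 * 4000.0^3 / (3 * 210000.0 * 23551401.72)
= 198.4177 mm

198.4177 mm


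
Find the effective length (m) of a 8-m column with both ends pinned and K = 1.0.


L_eff = K * L
= 1.0 * 8
= 8.0 m

8.0 m


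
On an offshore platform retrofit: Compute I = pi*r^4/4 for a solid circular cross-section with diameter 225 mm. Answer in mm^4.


r = d / 2 = 225 / 2 = 112.5 mm
I = pi * r^4 / 4 = pi * 112.5^4 / 4
= 125805599.37 mm^4

125805599.37 mm^4


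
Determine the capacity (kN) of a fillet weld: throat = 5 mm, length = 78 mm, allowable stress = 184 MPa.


Strength = throat * length * allowable stress
= 5 * 78 * 184 N
= 71760 N
= 71.76 kN

71.76 kN


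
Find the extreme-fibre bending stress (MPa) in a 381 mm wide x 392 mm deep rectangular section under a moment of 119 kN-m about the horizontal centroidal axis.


I = b * h^3 / 12 = 381 * 392^3 / 12 = 1912502144.0 mm^4
y = h / 2 = 392 / 2 = 196.0 mm
M = 119 kN-m = 119000000.0 N-mm
sigma = M * y / I = 119000000.0 * 196.0 / 1912502144.0
= 12.2 MPa

12.2 MPa


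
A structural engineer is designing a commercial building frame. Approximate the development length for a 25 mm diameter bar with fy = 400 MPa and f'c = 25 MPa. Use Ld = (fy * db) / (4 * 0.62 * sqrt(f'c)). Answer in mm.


Ld = (fy * db) / (4 * 0.62 * sqrt(f'c))
= (400 * 25) / (4 * 0.62 * sqrt(25))
= 10000 / 12.4
= 806.45 mm

806.45 mm


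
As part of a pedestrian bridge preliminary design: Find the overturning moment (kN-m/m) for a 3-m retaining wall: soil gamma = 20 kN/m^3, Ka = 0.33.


Pa = 0.5 * Ka * gamma * H^2
= 0.5 * 0.33 * 20 * 3^2
= 29.7 kN/m
Arm = H / 3 = 3 / 3 = 1.0 m
Mo = Pa * arm = Pa * H / 3 = 29.7 * 3 / 3 = 29.7 kN-m/m

29.7 kN-m/m


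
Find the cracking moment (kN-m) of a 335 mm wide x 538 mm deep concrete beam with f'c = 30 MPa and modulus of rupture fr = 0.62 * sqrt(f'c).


fr = 0.62 * sqrt(30) = 0.62 * 5.4772 = 3.3959 MPa
I = 335 * 538^3 / 12 = 4347207676.67 mm^4
y_t = 269.0 mm
M_cr = fr * I / y_t = 3.3959 * 4347207676.67 / 269.0 N-mm
= 54.8795 kN-m

54.8795 kN-m


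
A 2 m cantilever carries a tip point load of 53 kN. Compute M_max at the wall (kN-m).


For a cantilever with a point load at the free end:
M_max = P * L = 53 * 2 = 106 kN-m

106 kN-m


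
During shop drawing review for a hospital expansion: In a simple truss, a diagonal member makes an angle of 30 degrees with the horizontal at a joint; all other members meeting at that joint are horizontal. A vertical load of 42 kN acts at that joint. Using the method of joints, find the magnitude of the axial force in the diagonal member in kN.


At the joint, only the diagonal has a vertical component, so vertical equilibrium gives:
F * sin(30) = 42
F = 42 / sin(30)
= 42 / 0.5
= 84.0 kN

84.0 kN


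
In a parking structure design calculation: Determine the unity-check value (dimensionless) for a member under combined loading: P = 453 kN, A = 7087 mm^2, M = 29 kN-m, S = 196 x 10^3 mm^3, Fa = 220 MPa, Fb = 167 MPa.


f_a = P / A = 453000.0 / 7087 = 63.9199 MPa
f_b = M / S = 29000000.0 / 196000.0 = 147.9592 MPa
Ratio = f_a / Fa + f_b / Fb
= 63.9199 / 220 + 147.9592 / 167
= 1.1765 (dimensionless)

1.1765 (dimensionless)


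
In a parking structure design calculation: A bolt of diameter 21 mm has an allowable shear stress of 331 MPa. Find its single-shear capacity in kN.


A = pi * d^2 / 4 = pi * 21^2 / 4 = 346.3606 mm^2
V = f_v * A / 1000 = 331 * 346.3606 / 1000
= 114.6454 kN

114.6454 kN


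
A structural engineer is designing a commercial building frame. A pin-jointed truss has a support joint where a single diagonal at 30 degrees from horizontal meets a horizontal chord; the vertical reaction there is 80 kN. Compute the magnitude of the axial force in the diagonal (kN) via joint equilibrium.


At the joint, only the diagonal has a vertical component, so vertical equilibrium gives:
F * sin(30) = 80
F = 80 / sin(30)
= 80 / 0.5
= 160.0 kN

160.0 kN


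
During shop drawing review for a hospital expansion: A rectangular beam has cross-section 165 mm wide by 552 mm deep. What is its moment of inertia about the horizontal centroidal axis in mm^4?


I = b * h^3 / 12
= 165 * 552^3 / 12
= 165 * 168196608 / 12
= 2312703360.0 mm^4

2312703360.0 mm^4


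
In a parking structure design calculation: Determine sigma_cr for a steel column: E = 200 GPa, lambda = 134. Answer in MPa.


sigma_cr = pi^2 * E / lambda^2
= 9.8696 * 200000.0 / 134^2
= 9.8696 * 200000.0 / 17956
= 109.931 MPa

109.931 MPa


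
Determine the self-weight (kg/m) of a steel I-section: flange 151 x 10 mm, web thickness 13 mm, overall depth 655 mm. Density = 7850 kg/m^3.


A_flanges = 2 * 151 * 10 = 3020 mm^2
A_web = (655 - 2 * 10) * 13 = 8255 mm^2
A_total = 3020 + 8255 = 11275 mm^2 = 0.011275 m^2
Weight = rho * A = 7850 * 0.011275 = 88.5088 kg/m

88.5088 kg/m


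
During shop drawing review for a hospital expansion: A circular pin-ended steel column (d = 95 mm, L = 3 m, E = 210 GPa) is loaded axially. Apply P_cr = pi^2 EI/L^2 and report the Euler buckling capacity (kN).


I = pi * d^4 / 64 = 3998198.21 mm^4
L = 3000.0 mm
P_cr = pi^2 * E * I / L^2
= 9.8696 * 210000.0 * 3998198.21 / 3000.0^2
= 920748.14 N = 920.7481 kN

920.7481 kN


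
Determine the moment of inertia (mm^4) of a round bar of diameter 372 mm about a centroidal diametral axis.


r = d / 2 = 372 / 2 = 186.0 mm
I = pi * r^4 / 4 = pi * 186.0^4 / 4
= 940029879.65 mm^4

940029879.65 mm^4


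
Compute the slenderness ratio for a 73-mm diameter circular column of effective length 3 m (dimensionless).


Radius of gyration r = d / 4 = 73 / 4 = 18.25 mm
L_eff = 3000.0 mm
Slenderness ratio = L / r = 3000.0 / 18.25 = 164.38 (dimensionless)

164.38 (dimensionless)


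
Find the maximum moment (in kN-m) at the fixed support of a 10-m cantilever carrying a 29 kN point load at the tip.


For a cantilever with a point load at the free end:
M_max = P * L = 29 * 10 = 290 kN-m

290 kN-m


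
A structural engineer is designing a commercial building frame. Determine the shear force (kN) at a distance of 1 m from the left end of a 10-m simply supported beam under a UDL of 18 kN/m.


R_A = w * L / 2 = 18 * 10 / 2 = 90.0 kN
V(x) = R_A - w * x = 90.0 - 18 * 1
= 72.0 kN

72.0 kN


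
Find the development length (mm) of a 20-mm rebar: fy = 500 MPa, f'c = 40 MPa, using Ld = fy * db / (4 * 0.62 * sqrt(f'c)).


Ld = (fy * db) / (4 * 0.62 * sqrt(f'c))
= (500 * 20) / (4 * 0.62 * sqrt(40))
= 10000 / 15.6849
= 637.56 mm

637.56 mm


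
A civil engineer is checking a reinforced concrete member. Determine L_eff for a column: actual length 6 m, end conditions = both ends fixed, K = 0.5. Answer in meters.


L_eff = K * L
= 0.5 * 6
= 3.0 m

3.0 m


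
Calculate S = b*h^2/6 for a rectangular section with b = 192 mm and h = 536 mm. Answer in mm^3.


S = b * h^2 / 6
= 192 * 536^2 / 6
= 192 * 287296 / 6
= 9193472.0 mm^3

9193472.0 mm^3


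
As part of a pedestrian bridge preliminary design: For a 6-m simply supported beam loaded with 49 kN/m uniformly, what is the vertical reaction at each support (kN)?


Total load = w * L = 49 * 6 = 294 kN
By symmetry, each reaction R = total / 2 = 294 / 2 = 147.0 kN

147.0 kN


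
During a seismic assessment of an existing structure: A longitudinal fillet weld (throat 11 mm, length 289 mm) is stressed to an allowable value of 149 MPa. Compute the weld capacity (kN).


Strength = throat * length * allowable stress
= 11 * 289 * 149 N
= 473671 N
= 473.67 kN

473.67 kN


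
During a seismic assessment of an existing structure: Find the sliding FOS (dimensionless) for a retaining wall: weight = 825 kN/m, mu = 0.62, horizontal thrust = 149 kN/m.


Resisting force = mu * W = 0.62 * 825 = 511.5 kN/m
FOS = Resisting / Driving = 511.5 / 149
= 3.4329 (dimensionless)

3.4329 (dimensionless)


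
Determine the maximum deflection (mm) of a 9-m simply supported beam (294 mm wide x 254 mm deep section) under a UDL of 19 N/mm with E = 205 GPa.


I = 294 * 254^3 / 12 = 401483068.0 mm^4
L = 9000.0 mm, w = 19 N/mm, E = 205000.0 MPa
delta = 5 * w * L^4 / (384 * E * I)
= 5 * 19 * 9000.0^4 / (384 * 205000.0 * 401483068.0)
= 19.7216 mm

19.7216 mm


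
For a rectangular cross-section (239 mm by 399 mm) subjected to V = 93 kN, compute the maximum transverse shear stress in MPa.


A = b * h = 239 * 399 = 95361 mm^2
V = 93 kN = 93000.0 N
tau_max = 1.5 * V / A = 1.5 * 93000.0 / 95361
= 1.4629 MPa

1.4629 MPa


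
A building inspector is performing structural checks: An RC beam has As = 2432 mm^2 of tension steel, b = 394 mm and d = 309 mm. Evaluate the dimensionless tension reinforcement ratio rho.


rho = As / (b * d)
= 2432 / (394 * 309)
= 2432 / 121746
= 0.019976 (dimensionless)

0.019976 (dimensionless)


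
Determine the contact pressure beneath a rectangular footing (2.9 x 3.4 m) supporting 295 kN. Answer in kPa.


A = 2.9 * 3.4 = 9.86 m^2
q = P / A = 295 / 9.86
= 29.9189 kPa

29.9189 kPa


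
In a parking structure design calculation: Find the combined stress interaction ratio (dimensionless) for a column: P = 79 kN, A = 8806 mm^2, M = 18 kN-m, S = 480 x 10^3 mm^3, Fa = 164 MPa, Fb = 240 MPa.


f_a = P / A = 79000.0 / 8806 = 8.9712 MPa
f_b = M / S = 18000000.0 / 480000.0 = 37.5 MPa
Ratio = f_a / Fa + f_b / Fb
= 8.9712 / 164 + 37.5 / 240
= 0.211 (dimensionless)

0.211 (dimensionless)


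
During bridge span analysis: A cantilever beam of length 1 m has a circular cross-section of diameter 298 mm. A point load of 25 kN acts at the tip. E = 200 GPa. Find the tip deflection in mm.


I = pi * d^4 / 64 = pi * 298^4 / 64 = 387110503.31 mm^4
L = 1000.0 mm, P = 25000.0 N, E = 200000.0 MPa
delta = P * L^3 / (3 * E * I)
= 25000.0 * 1000.0^3 / (3 * 200000.0 * 387110503.31)
= 0.1076 mm

0.1076 mm


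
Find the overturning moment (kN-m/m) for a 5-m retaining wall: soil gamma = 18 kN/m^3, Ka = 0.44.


Pa = 0.5 * Ka * gamma * H^2
= 0.5 * 0.44 * 18 * 5^2
= 99.0 kN/m
Arm = H / 3 = 5 / 3 = 1.6667 m
Mo = Pa * arm = Pa * H / 3 = 99.0 * 5 / 3 = 165.0 kN-m/m

165.0 kN-m/m


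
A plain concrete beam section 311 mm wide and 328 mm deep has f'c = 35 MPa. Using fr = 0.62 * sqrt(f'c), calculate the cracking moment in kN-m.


fr = 0.62 * sqrt(35) = 0.62 * 5.9161 = 3.668 MPa
I = 311 * 328^3 / 12 = 914535722.67 mm^4
y_t = 164.0 mm
M_cr = fr * I / y_t = 3.668 * 914535722.67 / 164.0 N-mm
= 20.4542 kN-m

20.4542 kN-m


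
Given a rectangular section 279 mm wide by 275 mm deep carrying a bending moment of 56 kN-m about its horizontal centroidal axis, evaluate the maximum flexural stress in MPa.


I = b * h^3 / 12 = 279 * 275^3 / 12 = 483527343.75 mm^4
y = h / 2 = 275 / 2 = 137.5 mm
M = 56 kN-m = 56000000.0 N-mm
sigma = M * y / I = 56000000.0 * 137.5 / 483527343.75
= 15.92 MPa

15.92 MPa


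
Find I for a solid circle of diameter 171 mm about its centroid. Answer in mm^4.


r = d / 2 = 171 / 2 = 85.5 mm
I = pi * r^4 / 4 = pi * 85.5^4 / 4
= 41971485.48 mm^4

41971485.48 mm^4


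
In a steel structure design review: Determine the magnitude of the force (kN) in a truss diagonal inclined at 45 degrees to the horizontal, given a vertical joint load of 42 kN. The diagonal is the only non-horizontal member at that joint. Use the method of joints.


At the joint, only the diagonal has a vertical component, so vertical equilibrium gives:
F * sin(45) = 42
F = 42 / sin(45)
= 42 / 0.707107
= 59.4 kN

59.4 kN


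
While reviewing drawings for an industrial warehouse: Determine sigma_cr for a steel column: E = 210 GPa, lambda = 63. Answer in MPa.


sigma_cr = pi^2 * E / lambda^2
= 9.8696 * 210000.0 / 63^2
= 9.8696 * 210000.0 / 3969
= 522.2013 MPa

522.2013 MPa


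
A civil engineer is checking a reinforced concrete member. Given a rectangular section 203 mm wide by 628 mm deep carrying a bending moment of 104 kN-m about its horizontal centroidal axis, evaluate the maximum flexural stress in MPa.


I = b * h^3 / 12 = 203 * 628^3 / 12 = 4189804154.67 mm^4
y = h / 2 = 628 / 2 = 314.0 mm
M = 104 kN-m = 104000000.0 N-mm
sigma = M * y / I = 104000000.0 * 314.0 / 4189804154.67
= 7.79 MPa

7.79 MPa


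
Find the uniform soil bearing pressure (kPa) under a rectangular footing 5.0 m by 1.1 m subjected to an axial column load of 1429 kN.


A = 5.0 * 1.1 = 5.5 m^2
q = P / A = 1429 / 5.5
= 259.8182 kPa

259.8182 kPa


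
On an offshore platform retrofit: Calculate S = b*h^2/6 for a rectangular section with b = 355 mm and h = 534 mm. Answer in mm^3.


S = b * h^2 / 6
= 355 * 534^2 / 6
= 355 * 285156 / 6
= 16871730.0 mm^3

16871730.0 mm^3


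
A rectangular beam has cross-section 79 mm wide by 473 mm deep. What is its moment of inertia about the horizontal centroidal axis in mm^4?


I = b * h^3 / 12
= 79 * 473^3 / 12
= 79 * 105823817 / 12
= 696673461.92 mm^4

696673461.92 mm^4


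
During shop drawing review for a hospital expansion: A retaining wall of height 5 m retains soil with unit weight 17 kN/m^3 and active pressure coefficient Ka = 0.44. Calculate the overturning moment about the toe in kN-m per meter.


Pa = 0.5 * Ka * gamma * H^2
= 0.5 * 0.44 * 17 * 5^2
= 93.5 kN/m
Arm = H / 3 = 5 / 3 = 1.6667 m
Mo = Pa * arm = Pa * H / 3 = 93.5 * 5 / 3 = 155.8333 kN-m/m

155.8333 kN-m/m


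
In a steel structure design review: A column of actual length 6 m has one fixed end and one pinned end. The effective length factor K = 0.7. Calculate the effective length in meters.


L_eff = K * L
= 0.7 * 6
= 4.2 m

4.2 m


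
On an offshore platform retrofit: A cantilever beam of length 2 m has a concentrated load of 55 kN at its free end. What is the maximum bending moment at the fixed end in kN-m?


For a cantilever with a point load at the free end:
M_max = P * L = 55 * 2 = 110 kN-m

110 kN-m


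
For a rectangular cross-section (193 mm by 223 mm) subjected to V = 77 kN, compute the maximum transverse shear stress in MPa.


A = b * h = 193 * 223 = 43039 mm^2
V = 77 kN = 77000.0 N
tau_max = 1.5 * V / A = 1.5 * 77000.0 / 43039
= 2.6836 MPa

2.6836 MPa


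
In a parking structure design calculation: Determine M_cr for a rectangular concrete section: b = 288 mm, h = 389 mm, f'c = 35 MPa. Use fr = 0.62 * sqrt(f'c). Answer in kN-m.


fr = 0.62 * sqrt(35) = 0.62 * 5.9161 = 3.668 MPa
I = 288 * 389^3 / 12 = 1412732856.0 mm^4
y_t = 194.5 mm
M_cr = fr * I / y_t = 3.668 * 1412732856.0 / 194.5 N-mm
= 26.642 kN-m

26.642 kN-m


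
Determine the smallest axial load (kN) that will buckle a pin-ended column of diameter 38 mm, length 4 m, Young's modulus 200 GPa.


I = pi * d^4 / 64 = 102353.87 mm^4
L = 4000.0 mm
P_cr = pi^2 * E * I / L^2
= 9.8696 * 200000.0 * 102353.87 / 4000.0^2
= 12627.4 N = 12.6274 kN

12.6274 kN


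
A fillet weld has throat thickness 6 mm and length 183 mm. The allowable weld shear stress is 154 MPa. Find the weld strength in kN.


Strength = throat * length * allowable stress
= 6 * 183 * 154 N
= 169092 N
= 169.09 kN

169.09 kN


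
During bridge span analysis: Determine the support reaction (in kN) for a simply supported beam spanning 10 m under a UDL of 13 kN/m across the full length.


Total load = w * L = 13 * 10 = 130 kN
By symmetry, each reaction R = total / 2 = 130 / 2 = 65.0 kN

65.0 kN


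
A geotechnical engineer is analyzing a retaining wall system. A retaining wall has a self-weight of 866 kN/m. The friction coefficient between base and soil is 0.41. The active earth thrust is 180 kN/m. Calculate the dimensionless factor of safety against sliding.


Resisting force = mu * W = 0.41 * 866 = 355.06 kN/m
FOS = Resisting / Driving = 355.06 / 180
= 1.9726 (dimensionless)

1.9726 (dimensionless)


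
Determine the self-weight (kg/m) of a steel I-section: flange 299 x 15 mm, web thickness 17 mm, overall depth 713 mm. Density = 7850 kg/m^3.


A_flanges = 2 * 299 * 15 = 8970 mm^2
A_web = (713 - 2 * 15) * 17 = 11611 mm^2
A_total = 8970 + 11611 = 20581 mm^2 = 0.020581 m^2
Weight = rho * A = 7850 * 0.020581 = 161.5608 kg/m

161.5608 kg/m


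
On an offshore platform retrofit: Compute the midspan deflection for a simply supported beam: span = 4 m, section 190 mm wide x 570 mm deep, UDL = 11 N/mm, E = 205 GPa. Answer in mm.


I = 190 * 570^3 / 12 = 2932222500.0 mm^4
L = 4000.0 mm, w = 11 N/mm, E = 205000.0 MPa
delta = 5 * w * L^4 / (384 * E * I)
= 5 * 11 * 4000.0^4 / (384 * 205000.0 * 2932222500.0)
= 0.061 mm

0.061 mm


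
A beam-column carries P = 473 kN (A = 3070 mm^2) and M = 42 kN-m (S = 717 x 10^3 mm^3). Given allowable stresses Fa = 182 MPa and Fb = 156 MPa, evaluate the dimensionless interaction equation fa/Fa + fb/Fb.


f_a = P / A = 473000.0 / 3070 = 154.0717 MPa
f_b = M / S = 42000000.0 / 717000.0 = 58.5774 MPa
Ratio = f_a / Fa + f_b / Fb
= 154.0717 / 182 + 58.5774 / 156
= 1.222 (dimensionless)

1.222 (dimensionless)


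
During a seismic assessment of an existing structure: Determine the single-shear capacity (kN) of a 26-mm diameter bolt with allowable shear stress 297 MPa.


A = pi * d^2 / 4 = pi * 26^2 / 4 = 530.9292 mm^2
V = f_v * A / 1000 = 297 * 530.9292 / 1000
= 157.686 kN

157.686 kN


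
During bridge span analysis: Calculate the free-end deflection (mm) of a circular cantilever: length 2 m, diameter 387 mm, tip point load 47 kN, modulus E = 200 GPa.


I = pi * d^4 / 64 = pi * 387^4 / 64 = 1101067030.83 mm^4
L = 2000.0 mm, P = 47000.0 N, E = 200000.0 MPa
delta = P * L^3 / (3 * E * I)
= 47000.0 * 2000.0^3 / (3 * 200000.0 * 1101067030.83)
= 0.5691 mm

0.5691 mm


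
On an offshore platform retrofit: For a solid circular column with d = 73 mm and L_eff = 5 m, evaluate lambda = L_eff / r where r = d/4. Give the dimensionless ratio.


Radius of gyration r = d / 4 = 73 / 4 = 18.25 mm
L_eff = 5000.0 mm
Slenderness ratio = L / r = 5000.0 / 18.25 = 273.97 (dimensionless)

273.97 (dimensionless)


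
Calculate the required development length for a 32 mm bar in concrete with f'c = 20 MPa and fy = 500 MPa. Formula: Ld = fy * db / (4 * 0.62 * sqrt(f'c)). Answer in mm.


Ld = (fy * db) / (4 * 0.62 * sqrt(f'c))
= (500 * 32) / (4 * 0.62 * sqrt(20))
= 16000 / 11.0909
= 1442.62 mm

1442.62 mm


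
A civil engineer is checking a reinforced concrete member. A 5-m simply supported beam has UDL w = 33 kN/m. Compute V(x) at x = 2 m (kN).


R_A = w * L / 2 = 33 * 5 / 2 = 82.5 kN
V(x) = R_A - w * x = 82.5 - 33 * 2
= 16.5 kN

16.5 kN


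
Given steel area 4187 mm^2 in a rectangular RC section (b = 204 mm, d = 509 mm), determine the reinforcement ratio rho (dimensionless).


rho = As / (b * d)
= 4187 / (204 * 509)
= 4187 / 103836
= 0.040323 (dimensionless)

0.040323 (dimensionless)


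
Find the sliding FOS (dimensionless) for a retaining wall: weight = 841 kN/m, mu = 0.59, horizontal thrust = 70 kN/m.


Resisting force = mu * W = 0.59 * 841 = 496.19 kN/m
FOS = Resisting / Driving = 496.19 / 70
= 7.0884 (dimensionless)

7.0884 (dimensionless)


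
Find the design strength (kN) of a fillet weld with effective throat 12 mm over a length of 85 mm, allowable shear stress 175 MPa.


Strength = throat * length * allowable stress
= 12 * 85 * 175 N
= 178500 N
= 178.5 kN

178.5 kN


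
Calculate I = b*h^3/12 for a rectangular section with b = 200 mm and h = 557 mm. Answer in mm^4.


I = b * h^3 / 12
= 200 * 557^3 / 12
= 200 * 172808693 / 12
= 2880144883.33 mm^4

2880144883.33 mm^4


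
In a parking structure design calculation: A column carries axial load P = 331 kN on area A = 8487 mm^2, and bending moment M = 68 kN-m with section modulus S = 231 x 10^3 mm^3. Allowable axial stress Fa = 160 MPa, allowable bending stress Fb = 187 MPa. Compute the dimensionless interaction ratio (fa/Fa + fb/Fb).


f_a = P / A = 331000.0 / 8487 = 39.0008 MPa
f_b = M / S = 68000000.0 / 231000.0 = 294.3723 MPa
Ratio = f_a / Fa + f_b / Fb
= 39.0008 / 160 + 294.3723 / 187
= 1.8179 (dimensionless)

1.8179 (dimensionless)


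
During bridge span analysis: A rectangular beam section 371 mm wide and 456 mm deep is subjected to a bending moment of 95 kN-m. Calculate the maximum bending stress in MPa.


I = b * h^3 / 12 = 371 * 456^3 / 12 = 2931481728.0 mm^4
y = h / 2 = 456 / 2 = 228.0 mm
M = 95 kN-m = 95000000.0 N-mm
sigma = M * y / I = 95000000.0 * 228.0 / 2931481728.0
= 7.39 MPa

7.39 MPa


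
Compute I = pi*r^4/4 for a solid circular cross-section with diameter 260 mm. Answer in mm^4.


r = d / 2 = 260 / 2 = 130.0 mm
I = pi * r^4 / 4 = pi * 130.0^4 / 4
= 224317569.45 mm^4

224317569.45 mm^4


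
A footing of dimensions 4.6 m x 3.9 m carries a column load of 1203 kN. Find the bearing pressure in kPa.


A = 4.6 * 3.9 = 17.94 m^2
q = P / A = 1203 / 17.94
= 67.0569 kPa

67.0569 kPa


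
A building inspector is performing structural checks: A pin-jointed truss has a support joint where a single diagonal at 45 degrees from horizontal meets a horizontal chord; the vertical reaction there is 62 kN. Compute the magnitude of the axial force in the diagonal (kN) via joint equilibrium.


At the joint, only the diagonal has a vertical component, so vertical equilibrium gives:
F * sin(45) = 62
F = 62 / sin(45)
= 62 / 0.707107
= 87.68 kN

87.68 kN


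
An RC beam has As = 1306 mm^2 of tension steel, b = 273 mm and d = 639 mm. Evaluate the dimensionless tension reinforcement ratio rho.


rho = As / (b * d)
= 1306 / (273 * 639)
= 1306 / 174447
= 0.007487 (dimensionless)

0.007487 (dimensionless)


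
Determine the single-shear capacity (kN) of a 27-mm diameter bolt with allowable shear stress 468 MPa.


A = pi * d^2 / 4 = pi * 27^2 / 4 = 572.5553 mm^2
V = f_v * A / 1000 = 468 * 572.5553 / 1000
= 267.9559 kN

267.9559 kN


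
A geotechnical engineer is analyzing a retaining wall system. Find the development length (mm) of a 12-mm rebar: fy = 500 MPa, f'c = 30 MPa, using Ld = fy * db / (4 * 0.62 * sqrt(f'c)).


Ld = (fy * db) / (4 * 0.62 * sqrt(f'c))
= (500 * 12) / (4 * 0.62 * sqrt(30))
= 6000 / 13.5835
= 441.71 mm

441.71 mm


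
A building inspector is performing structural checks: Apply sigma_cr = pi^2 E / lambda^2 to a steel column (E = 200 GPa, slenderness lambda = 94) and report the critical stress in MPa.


sigma_cr = pi^2 * E / lambda^2
= 9.8696 * 200000.0 / 94^2
= 9.8696 * 200000.0 / 8836
= 223.3953 MPa

223.3953 MPa


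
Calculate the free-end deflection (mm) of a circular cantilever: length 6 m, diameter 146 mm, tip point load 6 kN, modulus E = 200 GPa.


I = pi * d^4 / 64 = pi * 146^4 / 64 = 22303926.33 mm^4
L = 6000.0 mm, P = 6000.0 N, E = 200000.0 MPa
delta = P * L^3 / (3 * E * I)
= 6000.0 * 6000.0^3 / (3 * 200000.0 * 22303926.33)
= 96.8439 mm

96.8439 mm


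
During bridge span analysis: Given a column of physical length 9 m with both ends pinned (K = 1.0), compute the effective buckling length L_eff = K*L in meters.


L_eff = K * L
= 1.0 * 9
= 9.0 m

9.0 m


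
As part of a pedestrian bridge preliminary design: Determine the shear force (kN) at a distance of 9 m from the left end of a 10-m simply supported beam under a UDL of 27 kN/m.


R_A = w * L / 2 = 27 * 10 / 2 = 135.0 kN
V(x) = R_A - w * x = 135.0 - 27 * 9
= -108.0 kN

-108.0 kN


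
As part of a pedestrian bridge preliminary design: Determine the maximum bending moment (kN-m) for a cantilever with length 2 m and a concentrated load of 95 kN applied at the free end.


For a cantilever with a point load at the free end:
M_max = P * L = 95 * 2 = 190 kN-m

190 kN-m


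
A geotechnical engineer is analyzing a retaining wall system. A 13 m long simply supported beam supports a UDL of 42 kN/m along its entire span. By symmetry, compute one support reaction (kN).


Total load = w * L = 42 * 13 = 546 kN
By symmetry, each reaction R = total / 2 = 546 / 2 = 273.0 kN

273.0 kN
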